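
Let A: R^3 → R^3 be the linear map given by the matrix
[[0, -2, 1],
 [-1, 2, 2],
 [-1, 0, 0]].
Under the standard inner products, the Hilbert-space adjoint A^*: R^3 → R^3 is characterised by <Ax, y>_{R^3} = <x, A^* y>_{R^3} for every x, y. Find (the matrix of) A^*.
A^* = A^T =
[[0, -1, -1],
 [-2, 2, 0],
 [1, 2, 0]]

For real matrices with standard dot products, the defining identity <Ax, y> = <x, A^* y> gives (Ax)^T y = x^T (A^*) y, i.e. x^T A^T y = x^T (A^*) y. Since this holds for all x, y, we must have A^* = A^T. Therefore
A^* =
[[0, -1, -1],
 [-2, 2, 0],
 [1, 2, 0]].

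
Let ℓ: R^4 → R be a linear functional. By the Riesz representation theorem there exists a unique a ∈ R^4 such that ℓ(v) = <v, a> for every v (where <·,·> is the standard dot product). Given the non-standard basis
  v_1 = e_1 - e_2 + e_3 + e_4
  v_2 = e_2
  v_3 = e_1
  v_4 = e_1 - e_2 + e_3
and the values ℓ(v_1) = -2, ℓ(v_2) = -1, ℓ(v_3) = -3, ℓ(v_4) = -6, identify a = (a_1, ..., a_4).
a = (-3, -1, -4, 4)

Write a = (a_1, ..., a_4) in the standard basis. For each basis vector v_i, ℓ(v_i) = <v_i, a> is a linear equation in the a_j's. Collect the n equations into a matrix system V a = ℓ, where row i of V is v_i (expressed in the standard basis). Since V is invertible (lower-triangular with 1s on the diagonal, up to permutation), solve by back-substitution:
  V =
[[1, -1, 1, 1],
 [0, 1, 0, 0],
 [1, 0, 0, 0],
 [1, -1, 1, 0]]
  V a = (-2, -1, -3, -6)
Solving gives a = (-3, -1, -4, 4).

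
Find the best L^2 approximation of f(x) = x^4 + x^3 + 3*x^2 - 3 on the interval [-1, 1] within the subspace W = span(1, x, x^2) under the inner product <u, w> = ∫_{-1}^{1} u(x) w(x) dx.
g(x) = 27*x^2/7 + 3*x/5 - 108/35

The best approximation g ∈ W is the orthogonal projection of f onto W. Writing g = a_0 + a_1 x + a_2 x^2, the coefficients solve the normal equations G · a = b where
  G_{ij} = <φ_i, φ_j> and b_i = <f, φ_i>, with φ_0 = 1, φ_1 = x, φ_2 = x^2.
G =
  [2, 0, 2/3]
  [0, 2/3, 0]
  [2/3, 0, 2/5],
b = (-18/5, 2/5, -18/35).
Solving gives a_0 = -108/35, a_1 = 3/5, a_2 = 27/7, so
  g(x) = 27*x^2/7 + 3*x/5 - 108/35.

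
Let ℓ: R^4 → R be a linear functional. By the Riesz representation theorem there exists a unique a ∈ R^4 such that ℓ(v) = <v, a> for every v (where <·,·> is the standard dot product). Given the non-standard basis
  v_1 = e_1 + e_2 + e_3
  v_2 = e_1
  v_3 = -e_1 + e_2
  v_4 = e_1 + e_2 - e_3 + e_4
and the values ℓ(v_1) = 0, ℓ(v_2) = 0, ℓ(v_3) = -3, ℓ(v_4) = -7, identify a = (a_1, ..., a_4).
a = (0, -3, 3, -1)

Write a = (a_1, ..., a_4) in the standard basis. For each basis vector v_i, ℓ(v_i) = <v_i, a> is a linear equation in the a_j's. Collect the n equations into a matrix system V a = ℓ, where row i of V is v_i (expressed in the standard basis). Since V is invertible (lower-triangular with 1s on the diagonal, up to permutation), solve by back-substitution:
  V =
[[1, 1, 1, 0],
 [1, 0, 0, 0],
 [-1, 1, 0, 0],
 [1, 1, -1, 1]]
  V a = (0, 0, -3, -7)
Solving gives a = (0, -3, 3, -1).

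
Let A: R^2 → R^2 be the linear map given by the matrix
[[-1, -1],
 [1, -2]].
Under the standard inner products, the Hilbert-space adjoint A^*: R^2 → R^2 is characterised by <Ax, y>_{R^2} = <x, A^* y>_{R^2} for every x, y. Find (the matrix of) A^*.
A^* = A^T =
[[-1, 1],
 [-1, -2]]

For real matrices with standard dot products, the defining identity <Ax, y> = <x, A^* y> gives (Ax)^T y = x^T (A^*) y, i.e. x^T A^T y = x^T (A^*) y. Since this holds for all x, y, we must have A^* = A^T. Therefore
A^* =
[[-1, 1],
 [-1, -2]].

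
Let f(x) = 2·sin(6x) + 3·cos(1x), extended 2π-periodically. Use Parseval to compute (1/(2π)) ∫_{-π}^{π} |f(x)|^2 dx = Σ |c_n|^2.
Σ |c_n|^2 = 13/2

Expand |f|^2 and use orthogonality of {sin(nx), cos(mx)} on [-π, π]:
  ∫_{-π}^{π} sin(nx)^2 dx = π, ∫ cos(mx)^2 dx = π, and cross terms integrate to 0.
So ∫_{-π}^{π} f(x)^2 dx = 2^2 · π + 3^2 · π = (4 + 9)π.
Divide by 2π: (4 + 9)/2 = 13/2.
By Parseval, this equals Σ |c_n|^2.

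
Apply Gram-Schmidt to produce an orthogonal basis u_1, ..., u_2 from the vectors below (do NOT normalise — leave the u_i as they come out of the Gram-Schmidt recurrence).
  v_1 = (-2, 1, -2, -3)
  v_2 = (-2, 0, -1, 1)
Orthogonal basis:
  u_1 = (-2, 1, -2, -3)
  u_2 = (-5/3, -1/6, -2/3, 3/2)

Apply the Gram-Schmidt recurrence
  u_1 = v_1
  u_i = v_i − Σ_{j<i} ((v_i · u_j) / (u_j · u_j)) · u_j.

Step by step this gives:
  u_1 = (-2, 1, -2, -3)
  u_2 = (-5/3, -1/6, -2/3, 3/2)

Orthogonality check:
  u_2 · u_1 = 0 (should be 0)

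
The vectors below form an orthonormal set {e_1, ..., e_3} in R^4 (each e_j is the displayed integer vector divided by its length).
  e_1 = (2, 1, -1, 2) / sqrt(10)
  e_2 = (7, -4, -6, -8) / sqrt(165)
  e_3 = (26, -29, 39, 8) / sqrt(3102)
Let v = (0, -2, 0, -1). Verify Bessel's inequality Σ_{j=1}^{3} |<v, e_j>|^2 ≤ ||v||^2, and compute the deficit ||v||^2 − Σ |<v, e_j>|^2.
Σ |<v, e_j>|^2 = 186/47; ||v||^2 = 5; deficit = 49/47

Write each e_j = u_j / sqrt(<u_j, u_j>) where u_j is the displayed integer vector. Then <v, e_j> = <v, u_j> / sqrt(<u_j, u_j>), so |<v, e_j>|^2 = <v, u_j>^2 / <u_j, u_j>.
Coefficients: <v, e_1> = -4/sqrt(10), <v, e_2> = 16/sqrt(165), <v, e_3> = 50/sqrt(3102).
Square and sum: Σ |<v, e_j>|^2 = 186/47.
Compute ||v||^2 = v·v = 5.
Deficit = 5 − 186/47 = 49/47 ≥ 0, confirming Bessel's inequality. (The deficit equals ||v − Σ <v,e_j> e_j||^2, the squared distance from v to span{e_j}.)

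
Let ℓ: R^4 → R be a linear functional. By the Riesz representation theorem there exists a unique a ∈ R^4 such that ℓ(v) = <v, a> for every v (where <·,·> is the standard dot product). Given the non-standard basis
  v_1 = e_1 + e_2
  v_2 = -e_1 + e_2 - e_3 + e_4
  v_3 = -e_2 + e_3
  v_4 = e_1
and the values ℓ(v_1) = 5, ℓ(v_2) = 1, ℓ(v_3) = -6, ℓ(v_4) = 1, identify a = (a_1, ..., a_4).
a = (1, 4, -2, -4)

Write a = (a_1, ..., a_4) in the standard basis. For each basis vector v_i, ℓ(v_i) = <v_i, a> is a linear equation in the a_j's. Collect the n equations into a matrix system V a = ℓ, where row i of V is v_i (expressed in the standard basis). Since V is invertible (lower-triangular with 1s on the diagonal, up to permutation), solve by back-substitution:
  V =
[[1, 1, 0, 0],
 [-1, 1, -1, 1],
 [0, -1, 1, 0],
 [1, 0, 0, 0]]
  V a = (5, 1, -6, 1)
Solving gives a = (1, 4, -2, -4).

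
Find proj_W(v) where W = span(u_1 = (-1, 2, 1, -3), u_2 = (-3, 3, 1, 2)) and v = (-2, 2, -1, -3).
proj_W(v) = (-359/329, 661/329, 321/329, -124/47)

Set up U = [u_1 | ... | u_2] ∈ R^(4×2). The projector onto W = col(U) is P = U (U^T U)^(-1) U^T.
Compute U^T U =
  [15, 4]
  [4, 23],
and U^T v = (14, 5).
Solve U^T U · c = U^T v for the coefficients: c = (302/329, 19/329). The projection is proj_W(v) = U c.
Check: (v - proj_W(v)) · u_1 = 0  (should be 0).
Check: (v - proj_W(v)) · u_2 = 0  (should be 0).
Result: proj_W(v) = (-359/329, 661/329, 321/329, -124/47).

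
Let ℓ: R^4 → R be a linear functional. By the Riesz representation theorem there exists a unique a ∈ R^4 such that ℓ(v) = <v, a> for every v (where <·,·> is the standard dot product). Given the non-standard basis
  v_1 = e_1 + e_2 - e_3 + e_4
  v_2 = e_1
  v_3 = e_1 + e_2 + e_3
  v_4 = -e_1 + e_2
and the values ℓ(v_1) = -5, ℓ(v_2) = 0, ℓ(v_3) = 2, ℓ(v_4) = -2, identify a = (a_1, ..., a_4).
a = (0, -2, 4, 1)

Write a = (a_1, ..., a_4) in the standard basis. For each basis vector v_i, ℓ(v_i) = <v_i, a> is a linear equation in the a_j's. Collect the n equations into a matrix system V a = ℓ, where row i of V is v_i (expressed in the standard basis). Since V is invertible (lower-triangular with 1s on the diagonal, up to permutation), solve by back-substitution:
  V =
[[1, 1, -1, 1],
 [1, 0, 0, 0],
 [1, 1, 1, 0],
 [-1, 1, 0, 0]]
  V a = (-5, 0, 2, -2)
Solving gives a = (0, -2, 4, 1).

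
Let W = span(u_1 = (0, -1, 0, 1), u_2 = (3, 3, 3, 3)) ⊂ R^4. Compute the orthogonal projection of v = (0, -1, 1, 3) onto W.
proj_W(v) = (3/4, -5/4, 3/4, 11/4)

Set up U = [u_1 | ... | u_2] ∈ R^(4×2). The projector onto W = col(U) is P = U (U^T U)^(-1) U^T.
Compute U^T U =
  [2, 0]
  [0, 36],
and U^T v = (4, 9).
Solve U^T U · c = U^T v for the coefficients: c = (2, 1/4). The projection is proj_W(v) = U c.
Check: (v - proj_W(v)) · u_1 = 0  (should be 0).
Check: (v - proj_W(v)) · u_2 = 0  (should be 0).
Result: proj_W(v) = (3/4, -5/4, 3/4, 11/4).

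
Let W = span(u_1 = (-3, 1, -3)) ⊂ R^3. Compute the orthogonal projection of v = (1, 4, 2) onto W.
proj_W(v) = (15/19, -5/19, 15/19)

Set up U = [u_1 | ... | u_1] ∈ R^(3×1). The projector onto W = col(U) is P = U (U^T U)^(-1) U^T.
Compute U^T U =
  [19],
and U^T v = (-5).
Solve U^T U · c = U^T v for the coefficients: c = (-5/19). The projection is proj_W(v) = U c.
Check: (v - proj_W(v)) · u_1 = 0  (should be 0).
Result: proj_W(v) = (15/19, -5/19, 15/19).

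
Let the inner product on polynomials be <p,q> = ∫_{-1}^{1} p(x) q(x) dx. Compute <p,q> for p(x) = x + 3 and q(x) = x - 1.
<p,q> = -16/3

Expand the product: p(x)·q(x) = x^2 + 2*x - 3.
∫_{-1}^{1} of each monomial x^k gives [2/(k+1) if k even, 0 if k odd]. Integrating term-by-term (or equivalently evaluating the antiderivative F(x) = x^3/3 + x^2 - 3*x at the endpoints):
  F(1) − F(−1) = -5/3 − (11/3) = -16/3.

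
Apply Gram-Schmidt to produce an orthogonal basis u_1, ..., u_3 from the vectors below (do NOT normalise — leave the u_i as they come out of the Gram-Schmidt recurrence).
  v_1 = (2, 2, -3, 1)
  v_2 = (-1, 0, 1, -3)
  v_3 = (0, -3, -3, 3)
Orthogonal basis:
  u_1 = (2, 2, -3, 1)
  u_2 = (-1/9, 8/9, -1/3, -23/9)
  u_3 = (-54/67, -171/67, -162/67, -36/67)

Apply the Gram-Schmidt recurrence
  u_1 = v_1
  u_i = v_i − Σ_{j<i} ((v_i · u_j) / (u_j · u_j)) · u_j.

Step by step this gives:
  u_1 = (2, 2, -3, 1)
  u_2 = (-1/9, 8/9, -1/3, -23/9)
  u_3 = (-54/67, -171/67, -162/67, -36/67)

Orthogonality check:
  u_2 · u_1 = 0 (should be 0)
  u_3 · u_1 = 0 (should be 0)
  u_3 · u_2 = 0 (should be 0)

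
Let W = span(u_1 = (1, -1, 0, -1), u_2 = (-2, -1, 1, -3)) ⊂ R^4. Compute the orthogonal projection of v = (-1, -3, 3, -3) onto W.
proj_W(v) = (-1, -2, 1, -4)

Set up U = [u_1 | ... | u_2] ∈ R^(4×2). The projector onto W = col(U) is P = U (U^T U)^(-1) U^T.
Compute U^T U =
  [3, 2]
  [2, 15],
and U^T v = (5, 17).
Solve U^T U · c = U^T v for the coefficients: c = (1, 1). The projection is proj_W(v) = U c.
Check: (v - proj_W(v)) · u_1 = 0  (should be 0).
Check: (v - proj_W(v)) · u_2 = 0  (should be 0).
Result: proj_W(v) = (-1, -2, 1, -4).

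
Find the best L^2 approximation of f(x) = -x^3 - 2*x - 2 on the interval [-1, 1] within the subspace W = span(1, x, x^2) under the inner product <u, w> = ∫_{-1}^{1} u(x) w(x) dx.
g(x) = -13*x/5 - 2

The best approximation g ∈ W is the orthogonal projection of f onto W. Writing g = a_0 + a_1 x + a_2 x^2, the coefficients solve the normal equations G · a = b where
  G_{ij} = <φ_i, φ_j> and b_i = <f, φ_i>, with φ_0 = 1, φ_1 = x, φ_2 = x^2.
G =
  [2, 0, 2/3]
  [0, 2/3, 0]
  [2/3, 0, 2/5],
b = (-4, -26/15, -4/3).
Solving gives a_0 = -2, a_1 = -13/5, a_2 = 0, so
  g(x) = -13*x/5 - 2.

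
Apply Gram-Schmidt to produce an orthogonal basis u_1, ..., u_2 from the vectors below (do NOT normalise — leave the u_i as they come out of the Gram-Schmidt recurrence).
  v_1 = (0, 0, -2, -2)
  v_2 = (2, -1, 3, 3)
Orthogonal basis:
  u_1 = (0, 0, -2, -2)
  u_2 = (2, -1, 0, 0)

Apply the Gram-Schmidt recurrence
  u_1 = v_1
  u_i = v_i − Σ_{j<i} ((v_i · u_j) / (u_j · u_j)) · u_j.

Step by step this gives:
  u_1 = (0, 0, -2, -2)
  u_2 = (2, -1, 0, 0)

Orthogonality check:
  u_2 · u_1 = 0 (should be 0)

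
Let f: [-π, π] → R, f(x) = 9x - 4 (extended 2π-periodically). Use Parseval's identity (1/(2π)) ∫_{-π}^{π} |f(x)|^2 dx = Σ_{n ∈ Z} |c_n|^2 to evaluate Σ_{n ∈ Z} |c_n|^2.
Σ |c_n|^2 = 27π^2 + 16

Expand and integrate term by term over [-π, π]:
  ∫ (9x)^2 dx = 81·(2π^3/3); ∫ 2·9·(-4)·x dx = 0 (odd integrand); ∫ (-4)^2 dx = 16·2π.
So (1/(2π)) ∫_{-π}^{π} (9x - 4)^2 dx = 81π^2/3 + 16 = 27π^2 + 16.
Parseval ⇒ Σ |c_n|^2 = 27π^2 + 16.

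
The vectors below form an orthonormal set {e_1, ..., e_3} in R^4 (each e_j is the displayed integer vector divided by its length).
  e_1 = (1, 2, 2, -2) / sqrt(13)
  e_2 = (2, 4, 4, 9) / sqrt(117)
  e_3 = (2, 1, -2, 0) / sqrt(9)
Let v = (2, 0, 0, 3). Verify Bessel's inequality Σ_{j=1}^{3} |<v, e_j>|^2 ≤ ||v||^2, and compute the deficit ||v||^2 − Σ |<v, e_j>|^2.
Σ |<v, e_j>|^2 = 101/9; ||v||^2 = 13; deficit = 16/9

Write each e_j = u_j / sqrt(<u_j, u_j>) where u_j is the displayed integer vector. Then <v, e_j> = <v, u_j> / sqrt(<u_j, u_j>), so |<v, e_j>|^2 = <v, u_j>^2 / <u_j, u_j>.
Coefficients: <v, e_1> = -4/sqrt(13), <v, e_2> = 31/sqrt(117), <v, e_3> = 4/sqrt(9).
Square and sum: Σ |<v, e_j>|^2 = 101/9.
Compute ||v||^2 = v·v = 13.
Deficit = 13 − 101/9 = 16/9 ≥ 0, confirming Bessel's inequality. (The deficit equals ||v − Σ <v,e_j> e_j||^2, the squared distance from v to span{e_j}.)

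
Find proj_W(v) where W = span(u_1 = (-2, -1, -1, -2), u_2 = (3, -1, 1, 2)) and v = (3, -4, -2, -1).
proj_W(v) = (9/5, -23/5, -1/5, -2/5)

Set up U = [u_1 | ... | u_2] ∈ R^(4×2). The projector onto W = col(U) is P = U (U^T U)^(-1) U^T.
Compute U^T U =
  [10, -10]
  [-10, 15],
and U^T v = (2, 9).
Solve U^T U · c = U^T v for the coefficients: c = (12/5, 11/5). The projection is proj_W(v) = U c.
Check: (v - proj_W(v)) · u_1 = 0  (should be 0).
Check: (v - proj_W(v)) · u_2 = 0  (should be 0).
Result: proj_W(v) = (9/5, -23/5, -1/5, -2/5).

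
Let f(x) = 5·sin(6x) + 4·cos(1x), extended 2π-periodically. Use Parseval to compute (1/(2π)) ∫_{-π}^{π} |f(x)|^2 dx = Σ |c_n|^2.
Σ |c_n|^2 = 41/2

Expand |f|^2 and use orthogonality of {sin(nx), cos(mx)} on [-π, π]:
  ∫_{-π}^{π} sin(nx)^2 dx = π, ∫ cos(mx)^2 dx = π, and cross terms integrate to 0.
So ∫_{-π}^{π} f(x)^2 dx = 5^2 · π + 4^2 · π = (25 + 16)π.
Divide by 2π: (25 + 16)/2 = 41/2.
By Parseval, this equals Σ |c_n|^2.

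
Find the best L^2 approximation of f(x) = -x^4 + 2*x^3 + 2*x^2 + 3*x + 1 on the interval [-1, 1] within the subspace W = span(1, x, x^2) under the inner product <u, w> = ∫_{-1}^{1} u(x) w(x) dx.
g(x) = 8*x^2/7 + 21*x/5 + 38/35

The best approximation g ∈ W is the orthogonal projection of f onto W. Writing g = a_0 + a_1 x + a_2 x^2, the coefficients solve the normal equations G · a = b where
  G_{ij} = <φ_i, φ_j> and b_i = <f, φ_i>, with φ_0 = 1, φ_1 = x, φ_2 = x^2.
G =
  [2, 0, 2/3]
  [0, 2/3, 0]
  [2/3, 0, 2/5],
b = (44/15, 14/5, 124/105).
Solving gives a_0 = 38/35, a_1 = 21/5, a_2 = 8/7, so
  g(x) = 8*x^2/7 + 21*x/5 + 38/35.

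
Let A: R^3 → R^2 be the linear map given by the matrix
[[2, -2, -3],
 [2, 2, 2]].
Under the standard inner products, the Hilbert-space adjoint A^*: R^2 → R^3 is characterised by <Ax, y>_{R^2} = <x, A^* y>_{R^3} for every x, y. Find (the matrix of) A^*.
A^* = A^T =
[[2, 2],
 [-2, 2],
 [-3, 2]]

For real matrices with standard dot products, the defining identity <Ax, y> = <x, A^* y> gives (Ax)^T y = x^T (A^*) y, i.e. x^T A^T y = x^T (A^*) y. Since this holds for all x, y, we must have A^* = A^T. Therefore
A^* =
[[2, 2],
 [-2, 2],
 [-3, 2]].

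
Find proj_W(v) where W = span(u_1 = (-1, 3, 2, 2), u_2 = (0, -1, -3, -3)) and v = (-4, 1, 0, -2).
proj_W(v) = (-44/39, 29/13, -47/39, -47/39)

Set up U = [u_1 | ... | u_2] ∈ R^(4×2). The projector onto W = col(U) is P = U (U^T U)^(-1) U^T.
Compute U^T U =
  [18, -15]
  [-15, 19],
and U^T v = (3, 5).
Solve U^T U · c = U^T v for the coefficients: c = (44/39, 15/13). The projection is proj_W(v) = U c.
Check: (v - proj_W(v)) · u_1 = 0  (should be 0).
Check: (v - proj_W(v)) · u_2 = 0  (should be 0).
Result: proj_W(v) = (-44/39, 29/13, -47/39, -47/39).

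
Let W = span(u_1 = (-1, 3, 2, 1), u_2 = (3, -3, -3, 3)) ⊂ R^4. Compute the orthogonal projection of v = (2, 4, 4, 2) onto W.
proj_W(v) = (-4/7, 4, 16/7, 20/7)

Set up U = [u_1 | ... | u_2] ∈ R^(4×2). The projector onto W = col(U) is P = U (U^T U)^(-1) U^T.
Compute U^T U =
  [15, -15]
  [-15, 36],
and U^T v = (20, -12).
Solve U^T U · c = U^T v for the coefficients: c = (12/7, 8/21). The projection is proj_W(v) = U c.
Check: (v - proj_W(v)) · u_1 = 0  (should be 0).
Check: (v - proj_W(v)) · u_2 = 0  (should be 0).
Result: proj_W(v) = (-4/7, 4, 16/7, 20/7).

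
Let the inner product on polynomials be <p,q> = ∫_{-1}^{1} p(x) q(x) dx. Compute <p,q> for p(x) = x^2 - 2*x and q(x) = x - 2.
<p,q> = -8/3

Expand the product: p(x)·q(x) = x^3 - 4*x^2 + 4*x.
∫_{-1}^{1} of each monomial x^k gives [2/(k+1) if k even, 0 if k odd]. Integrating term-by-term (or equivalently evaluating the antiderivative F(x) = x^4/4 - 4*x^3/3 + 2*x^2 at the endpoints):
  F(1) − F(−1) = 11/12 − (43/12) = -8/3.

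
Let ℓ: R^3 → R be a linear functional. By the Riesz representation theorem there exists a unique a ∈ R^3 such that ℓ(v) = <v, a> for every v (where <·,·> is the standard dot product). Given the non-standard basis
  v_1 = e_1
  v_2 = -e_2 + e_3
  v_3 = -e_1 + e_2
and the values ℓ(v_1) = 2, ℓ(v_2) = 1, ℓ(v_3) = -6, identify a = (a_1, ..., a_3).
a = (2, -4, -3)

Write a = (a_1, ..., a_3) in the standard basis. For each basis vector v_i, ℓ(v_i) = <v_i, a> is a linear equation in the a_j's. Collect the n equations into a matrix system V a = ℓ, where row i of V is v_i (expressed in the standard basis). Since V is invertible (lower-triangular with 1s on the diagonal, up to permutation), solve by back-substitution:
  V =
[[1, 0, 0],
 [0, -1, 1],
 [-1, 1, 0]]
  V a = (2, 1, -6)
Solving gives a = (2, -4, -3).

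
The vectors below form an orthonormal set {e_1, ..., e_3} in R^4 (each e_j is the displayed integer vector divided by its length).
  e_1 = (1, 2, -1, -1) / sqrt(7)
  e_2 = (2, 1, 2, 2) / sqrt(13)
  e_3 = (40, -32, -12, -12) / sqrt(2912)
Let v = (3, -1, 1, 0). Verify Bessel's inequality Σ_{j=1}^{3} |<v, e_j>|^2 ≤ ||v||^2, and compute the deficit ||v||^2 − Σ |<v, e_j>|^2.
Σ |<v, e_j>|^2 = 21/2; ||v||^2 = 11; deficit = 1/2

Write each e_j = u_j / sqrt(<u_j, u_j>) where u_j is the displayed integer vector. Then <v, e_j> = <v, u_j> / sqrt(<u_j, u_j>), so |<v, e_j>|^2 = <v, u_j>^2 / <u_j, u_j>.
Coefficients: <v, e_1> = 0/sqrt(7), <v, e_2> = 7/sqrt(13), <v, e_3> = 140/sqrt(2912).
Square and sum: Σ |<v, e_j>|^2 = 21/2.
Compute ||v||^2 = v·v = 11.
Deficit = 11 − 21/2 = 1/2 ≥ 0, confirming Bessel's inequality. (The deficit equals ||v − Σ <v,e_j> e_j||^2, the squared distance from v to span{e_j}.)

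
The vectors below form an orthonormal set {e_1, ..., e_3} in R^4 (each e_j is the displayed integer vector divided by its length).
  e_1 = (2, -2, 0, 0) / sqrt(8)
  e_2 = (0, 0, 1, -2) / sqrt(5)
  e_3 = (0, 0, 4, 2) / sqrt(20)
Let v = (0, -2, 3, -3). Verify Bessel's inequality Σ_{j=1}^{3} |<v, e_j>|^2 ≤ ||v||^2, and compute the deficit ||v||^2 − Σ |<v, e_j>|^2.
Σ |<v, e_j>|^2 = 20; ||v||^2 = 22; deficit = 2

Write each e_j = u_j / sqrt(<u_j, u_j>) where u_j is the displayed integer vector. Then <v, e_j> = <v, u_j> / sqrt(<u_j, u_j>), so |<v, e_j>|^2 = <v, u_j>^2 / <u_j, u_j>.
Coefficients: <v, e_1> = 4/sqrt(8), <v, e_2> = 9/sqrt(5), <v, e_3> = 6/sqrt(20).
Square and sum: Σ |<v, e_j>|^2 = 20.
Compute ||v||^2 = v·v = 22.
Deficit = 22 − 20 = 2 ≥ 0, confirming Bessel's inequality. (The deficit equals ||v − Σ <v,e_j> e_j||^2, the squared distance from v to span{e_j}.)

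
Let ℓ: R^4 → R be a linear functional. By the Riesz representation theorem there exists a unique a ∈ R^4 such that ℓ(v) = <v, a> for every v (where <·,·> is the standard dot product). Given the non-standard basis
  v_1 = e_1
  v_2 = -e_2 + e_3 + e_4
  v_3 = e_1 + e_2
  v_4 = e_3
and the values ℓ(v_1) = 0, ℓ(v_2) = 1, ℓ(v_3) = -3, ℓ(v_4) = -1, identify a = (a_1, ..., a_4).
a = (0, -3, -1, -1)

Write a = (a_1, ..., a_4) in the standard basis. For each basis vector v_i, ℓ(v_i) = <v_i, a> is a linear equation in the a_j's. Collect the n equations into a matrix system V a = ℓ, where row i of V is v_i (expressed in the standard basis). Since V is invertible (lower-triangular with 1s on the diagonal, up to permutation), solve by back-substitution:
  V =
[[1, 0, 0, 0],
 [0, -1, 1, 1],
 [1, 1, 0, 0],
 [0, 0, 1, 0]]
  V a = (0, 1, -3, -1)
Solving gives a = (0, -3, -1, -1).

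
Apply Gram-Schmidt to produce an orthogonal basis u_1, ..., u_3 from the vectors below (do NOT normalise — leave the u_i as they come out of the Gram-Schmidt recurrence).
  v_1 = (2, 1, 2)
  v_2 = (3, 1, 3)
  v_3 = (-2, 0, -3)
Orthogonal basis:
  u_1 = (2, 1, 2)
  u_2 = (1/9, -4/9, 1/9)
  u_3 = (1/2, 0, -1/2)

Apply the Gram-Schmidt recurrence
  u_1 = v_1
  u_i = v_i − Σ_{j<i} ((v_i · u_j) / (u_j · u_j)) · u_j.

Step by step this gives:
  u_1 = (2, 1, 2)
  u_2 = (1/9, -4/9, 1/9)
  u_3 = (1/2, 0, -1/2)

Orthogonality check:
  u_2 · u_1 = 0 (should be 0)
  u_3 · u_1 = 0 (should be 0)
  u_3 · u_2 = 0 (should be 0)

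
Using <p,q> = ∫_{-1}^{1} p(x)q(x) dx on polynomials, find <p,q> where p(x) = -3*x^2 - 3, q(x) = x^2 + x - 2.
<p,q> = 64/5

Expand the product: p(x)·q(x) = -3*x^4 - 3*x^3 + 3*x^2 - 3*x + 6.
∫_{-1}^{1} of each monomial x^k gives [2/(k+1) if k even, 0 if k odd]. Integrating term-by-term (or equivalently evaluating the antiderivative F(x) = -3*x^5/5 - 3*x^4/4 + x^3 - 3*x^2/2 + 6*x at the endpoints):
  F(1) − F(−1) = 83/20 − (-173/20) = 64/5.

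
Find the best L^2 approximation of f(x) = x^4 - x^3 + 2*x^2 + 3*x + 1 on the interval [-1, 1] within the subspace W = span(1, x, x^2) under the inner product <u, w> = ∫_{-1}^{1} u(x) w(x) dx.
g(x) = 20*x^2/7 + 12*x/5 + 32/35

The best approximation g ∈ W is the orthogonal projection of f onto W. Writing g = a_0 + a_1 x + a_2 x^2, the coefficients solve the normal equations G · a = b where
  G_{ij} = <φ_i, φ_j> and b_i = <f, φ_i>, with φ_0 = 1, φ_1 = x, φ_2 = x^2.
G =
  [2, 0, 2/3]
  [0, 2/3, 0]
  [2/3, 0, 2/5],
b = (56/15, 8/5, 184/105).
Solving gives a_0 = 32/35, a_1 = 12/5, a_2 = 20/7, so
  g(x) = 20*x^2/7 + 12*x/5 + 32/35.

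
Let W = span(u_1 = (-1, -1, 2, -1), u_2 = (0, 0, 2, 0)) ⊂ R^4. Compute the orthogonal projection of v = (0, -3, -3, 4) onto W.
proj_W(v) = (1/3, 1/3, -3, 1/3)

Set up U = [u_1 | ... | u_2] ∈ R^(4×2). The projector onto W = col(U) is P = U (U^T U)^(-1) U^T.
Compute U^T U =
  [7, 4]
  [4, 4],
and U^T v = (-7, -6).
Solve U^T U · c = U^T v for the coefficients: c = (-1/3, -7/6). The projection is proj_W(v) = U c.
Check: (v - proj_W(v)) · u_1 = 0  (should be 0).
Check: (v - proj_W(v)) · u_2 = 0  (should be 0).
Result: proj_W(v) = (1/3, 1/3, -3, 1/3).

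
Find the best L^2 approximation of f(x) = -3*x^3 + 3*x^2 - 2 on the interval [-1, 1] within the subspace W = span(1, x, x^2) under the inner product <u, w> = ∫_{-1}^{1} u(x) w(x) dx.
g(x) = 3*x^2 - 9*x/5 - 2

The best approximation g ∈ W is the orthogonal projection of f onto W. Writing g = a_0 + a_1 x + a_2 x^2, the coefficients solve the normal equations G · a = b where
  G_{ij} = <φ_i, φ_j> and b_i = <f, φ_i>, with φ_0 = 1, φ_1 = x, φ_2 = x^2.
G =
  [2, 0, 2/3]
  [0, 2/3, 0]
  [2/3, 0, 2/5],
b = (-2, -6/5, -2/15).
Solving gives a_0 = -2, a_1 = -9/5, a_2 = 3, so
  g(x) = 3*x^2 - 9*x/5 - 2.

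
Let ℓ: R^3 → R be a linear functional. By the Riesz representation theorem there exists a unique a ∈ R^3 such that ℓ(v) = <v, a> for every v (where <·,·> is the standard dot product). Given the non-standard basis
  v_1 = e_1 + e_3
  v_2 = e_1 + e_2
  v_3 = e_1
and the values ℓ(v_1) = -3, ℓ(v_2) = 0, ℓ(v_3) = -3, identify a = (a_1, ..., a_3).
a = (-3, 3, 0)

Write a = (a_1, ..., a_3) in the standard basis. For each basis vector v_i, ℓ(v_i) = <v_i, a> is a linear equation in the a_j's. Collect the n equations into a matrix system V a = ℓ, where row i of V is v_i (expressed in the standard basis). Since V is invertible (lower-triangular with 1s on the diagonal, up to permutation), solve by back-substitution:
  V =
[[1, 0, 1],
 [1, 1, 0],
 [1, 0, 0]]
  V a = (-3, 0, -3)
Solving gives a = (-3, 3, 0).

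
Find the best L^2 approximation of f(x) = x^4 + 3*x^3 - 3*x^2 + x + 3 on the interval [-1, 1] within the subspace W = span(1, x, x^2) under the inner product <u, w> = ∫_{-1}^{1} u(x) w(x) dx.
g(x) = -15*x^2/7 + 14*x/5 + 102/35

The best approximation g ∈ W is the orthogonal projection of f onto W. Writing g = a_0 + a_1 x + a_2 x^2, the coefficients solve the normal equations G · a = b where
  G_{ij} = <φ_i, φ_j> and b_i = <f, φ_i>, with φ_0 = 1, φ_1 = x, φ_2 = x^2.
G =
  [2, 0, 2/3]
  [0, 2/3, 0]
  [2/3, 0, 2/5],
b = (22/5, 28/15, 38/35).
Solving gives a_0 = 102/35, a_1 = 14/5, a_2 = -15/7, so
  g(x) = -15*x^2/7 + 14*x/5 + 102/35.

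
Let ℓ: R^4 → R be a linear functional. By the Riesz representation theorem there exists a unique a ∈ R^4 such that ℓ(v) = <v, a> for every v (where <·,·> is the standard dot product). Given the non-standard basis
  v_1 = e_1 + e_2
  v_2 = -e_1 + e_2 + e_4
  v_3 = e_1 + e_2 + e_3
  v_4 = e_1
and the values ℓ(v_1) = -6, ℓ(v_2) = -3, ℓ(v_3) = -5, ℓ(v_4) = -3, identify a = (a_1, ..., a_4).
a = (-3, -3, 1, -3)

Write a = (a_1, ..., a_4) in the standard basis. For each basis vector v_i, ℓ(v_i) = <v_i, a> is a linear equation in the a_j's. Collect the n equations into a matrix system V a = ℓ, where row i of V is v_i (expressed in the standard basis). Since V is invertible (lower-triangular with 1s on the diagonal, up to permutation), solve by back-substitution:
  V =
[[1, 1, 0, 0],
 [-1, 1, 0, 1],
 [1, 1, 1, 0],
 [1, 0, 0, 0]]
  V a = (-6, -3, -5, -3)
Solving gives a = (-3, -3, 1, -3).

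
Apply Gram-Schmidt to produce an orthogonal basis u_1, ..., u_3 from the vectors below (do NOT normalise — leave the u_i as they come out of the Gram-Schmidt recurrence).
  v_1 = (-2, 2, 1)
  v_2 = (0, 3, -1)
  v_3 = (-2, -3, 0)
Orthogonal basis:
  u_1 = (-2, 2, 1)
  u_2 = (10/9, 17/9, -14/9)
  u_3 = (-16/13, -32/65, -96/65)

Apply the Gram-Schmidt recurrence
  u_1 = v_1
  u_i = v_i − Σ_{j<i} ((v_i · u_j) / (u_j · u_j)) · u_j.

Step by step this gives:
  u_1 = (-2, 2, 1)
  u_2 = (10/9, 17/9, -14/9)
  u_3 = (-16/13, -32/65, -96/65)

Orthogonality check:
  u_2 · u_1 = 0 (should be 0)
  u_3 · u_1 = 0 (should be 0)
  u_3 · u_2 = 0 (should be 0)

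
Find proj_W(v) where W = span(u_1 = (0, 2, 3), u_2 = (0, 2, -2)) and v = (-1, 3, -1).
proj_W(v) = (0, 3, -1)

Set up U = [u_1 | ... | u_2] ∈ R^(3×2). The projector onto W = col(U) is P = U (U^T U)^(-1) U^T.
Compute U^T U =
  [13, -2]
  [-2, 8],
and U^T v = (3, 8).
Solve U^T U · c = U^T v for the coefficients: c = (2/5, 11/10). The projection is proj_W(v) = U c.
Check: (v - proj_W(v)) · u_1 = 0  (should be 0).
Check: (v - proj_W(v)) · u_2 = 0  (should be 0).
Result: proj_W(v) = (0, 3, -1).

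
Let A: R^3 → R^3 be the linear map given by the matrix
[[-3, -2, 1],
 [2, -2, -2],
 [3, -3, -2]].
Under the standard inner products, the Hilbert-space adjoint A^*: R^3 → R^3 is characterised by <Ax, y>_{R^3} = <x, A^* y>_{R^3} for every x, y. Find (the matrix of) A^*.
A^* = A^T =
[[-3, 2, 3],
 [-2, -2, -3],
 [1, -2, -2]]

For real matrices with standard dot products, the defining identity <Ax, y> = <x, A^* y> gives (Ax)^T y = x^T (A^*) y, i.e. x^T A^T y = x^T (A^*) y. Since this holds for all x, y, we must have A^* = A^T. Therefore
A^* =
[[-3, 2, 3],
 [-2, -2, -3],
 [1, -2, -2]].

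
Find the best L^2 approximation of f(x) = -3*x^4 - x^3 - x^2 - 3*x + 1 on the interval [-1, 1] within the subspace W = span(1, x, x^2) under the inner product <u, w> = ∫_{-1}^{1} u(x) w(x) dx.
g(x) = -25*x^2/7 - 18*x/5 + 44/35

The best approximation g ∈ W is the orthogonal projection of f onto W. Writing g = a_0 + a_1 x + a_2 x^2, the coefficients solve the normal equations G · a = b where
  G_{ij} = <φ_i, φ_j> and b_i = <f, φ_i>, with φ_0 = 1, φ_1 = x, φ_2 = x^2.
G =
  [2, 0, 2/3]
  [0, 2/3, 0]
  [2/3, 0, 2/5],
b = (2/15, -12/5, -62/105).
Solving gives a_0 = 44/35, a_1 = -18/5, a_2 = -25/7, so
  g(x) = -25*x^2/7 - 18*x/5 + 44/35.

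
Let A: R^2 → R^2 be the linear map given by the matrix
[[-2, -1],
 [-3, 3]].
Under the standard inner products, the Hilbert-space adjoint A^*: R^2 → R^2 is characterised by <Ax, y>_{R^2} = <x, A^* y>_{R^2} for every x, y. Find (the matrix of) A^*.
A^* = A^T =
[[-2, -3],
 [-1, 3]]

For real matrices with standard dot products, the defining identity <Ax, y> = <x, A^* y> gives (Ax)^T y = x^T (A^*) y, i.e. x^T A^T y = x^T (A^*) y. Since this holds for all x, y, we must have A^* = A^T. Therefore
A^* =
[[-2, -3],
 [-1, 3]].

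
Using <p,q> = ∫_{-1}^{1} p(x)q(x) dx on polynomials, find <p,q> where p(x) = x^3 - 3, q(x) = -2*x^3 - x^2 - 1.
<p,q> = 52/7

Expand the product: p(x)·q(x) = -2*x^6 - x^5 + 5*x^3 + 3*x^2 + 3.
∫_{-1}^{1} of each monomial x^k gives [2/(k+1) if k even, 0 if k odd]. Integrating term-by-term (or equivalently evaluating the antiderivative F(x) = -2*x^7/7 - x^6/6 + 5*x^4/4 + x^3 + 3*x at the endpoints):
  F(1) − F(−1) = 403/84 − (-221/84) = 52/7.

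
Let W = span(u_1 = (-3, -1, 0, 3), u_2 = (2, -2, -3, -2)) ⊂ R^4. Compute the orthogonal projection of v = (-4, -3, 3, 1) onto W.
proj_W(v) = (-878/299, -114/299, 201/299, 878/299)

Set up U = [u_1 | ... | u_2] ∈ R^(4×2). The projector onto W = col(U) is P = U (U^T U)^(-1) U^T.
Compute U^T U =
  [19, -10]
  [-10, 21],
and U^T v = (18, -13).
Solve U^T U · c = U^T v for the coefficients: c = (248/299, -67/299). The projection is proj_W(v) = U c.
Check: (v - proj_W(v)) · u_1 = 0  (should be 0).
Check: (v - proj_W(v)) · u_2 = 0  (should be 0).
Result: proj_W(v) = (-878/299, -114/299, 201/299, 878/299).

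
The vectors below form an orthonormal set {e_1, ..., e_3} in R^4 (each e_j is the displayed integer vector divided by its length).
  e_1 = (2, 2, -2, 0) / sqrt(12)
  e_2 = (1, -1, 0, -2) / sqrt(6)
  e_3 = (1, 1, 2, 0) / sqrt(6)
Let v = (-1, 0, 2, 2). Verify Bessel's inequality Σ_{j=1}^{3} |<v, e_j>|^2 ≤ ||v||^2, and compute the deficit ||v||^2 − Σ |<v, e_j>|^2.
Σ |<v, e_j>|^2 = 26/3; ||v||^2 = 9; deficit = 1/3

Write each e_j = u_j / sqrt(<u_j, u_j>) where u_j is the displayed integer vector. Then <v, e_j> = <v, u_j> / sqrt(<u_j, u_j>), so |<v, e_j>|^2 = <v, u_j>^2 / <u_j, u_j>.
Coefficients: <v, e_1> = -6/sqrt(12), <v, e_2> = -5/sqrt(6), <v, e_3> = 3/sqrt(6).
Square and sum: Σ |<v, e_j>|^2 = 26/3.
Compute ||v||^2 = v·v = 9.
Deficit = 9 − 26/3 = 1/3 ≥ 0, confirming Bessel's inequality. (The deficit equals ||v − Σ <v,e_j> e_j||^2, the squared distance from v to span{e_j}.)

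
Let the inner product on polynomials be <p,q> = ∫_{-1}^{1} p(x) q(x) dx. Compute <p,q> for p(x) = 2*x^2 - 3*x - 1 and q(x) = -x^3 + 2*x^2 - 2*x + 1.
<p,q> = 24/5

Expand the product: p(x)·q(x) = -2*x^5 + 7*x^4 - 9*x^3 + 6*x^2 - x - 1.
∫_{-1}^{1} of each monomial x^k gives [2/(k+1) if k even, 0 if k odd]. Integrating term-by-term (or equivalently evaluating the antiderivative F(x) = -x^6/3 + 7*x^5/5 - 9*x^4/4 + 2*x^3 - x^2/2 - x at the endpoints):
  F(1) − F(−1) = -41/60 − (-329/60) = 24/5.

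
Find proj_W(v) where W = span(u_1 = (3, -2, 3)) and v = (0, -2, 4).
proj_W(v) = (24/11, -16/11, 24/11)

Set up U = [u_1 | ... | u_1] ∈ R^(3×1). The projector onto W = col(U) is P = U (U^T U)^(-1) U^T.
Compute U^T U =
  [22],
and U^T v = (16).
Solve U^T U · c = U^T v for the coefficients: c = (8/11). The projection is proj_W(v) = U c.
Check: (v - proj_W(v)) · u_1 = 0  (should be 0).
Result: proj_W(v) = (24/11, -16/11, 24/11).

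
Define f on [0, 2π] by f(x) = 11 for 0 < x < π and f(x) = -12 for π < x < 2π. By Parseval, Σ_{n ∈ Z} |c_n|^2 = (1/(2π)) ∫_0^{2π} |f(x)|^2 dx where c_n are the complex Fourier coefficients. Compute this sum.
Σ |c_n|^2 = 265/2

Parseval equates the L^2 energy of f (normalised by 1/(2π)) with the ℓ^2 sum of its Fourier coefficients: (1/(2π)) ∫_0^{2π} |f|^2 = Σ |c_n|^2.
Compute the left side: (1/(2π)) [∫_0^π 11^2 dx + ∫_π^{2π} (-12)^2 dx] = (1/(2π)) · (121π + 144π) = (121 + 144)/2 = 265/2.
So Σ_{n ∈ Z} |c_n|^2 = 265/2.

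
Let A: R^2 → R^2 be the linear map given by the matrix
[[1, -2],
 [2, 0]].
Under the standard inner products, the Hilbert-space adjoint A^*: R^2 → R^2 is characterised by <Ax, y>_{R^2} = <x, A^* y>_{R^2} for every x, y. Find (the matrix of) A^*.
A^* = A^T =
[[1, 2],
 [-2, 0]]

For real matrices with standard dot products, the defining identity <Ax, y> = <x, A^* y> gives (Ax)^T y = x^T (A^*) y, i.e. x^T A^T y = x^T (A^*) y. Since this holds for all x, y, we must have A^* = A^T. Therefore
A^* =
[[1, 2],
 [-2, 0]].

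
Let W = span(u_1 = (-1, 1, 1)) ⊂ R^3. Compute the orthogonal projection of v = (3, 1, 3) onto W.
proj_W(v) = (-1/3, 1/3, 1/3)

Set up U = [u_1 | ... | u_1] ∈ R^(3×1). The projector onto W = col(U) is P = U (U^T U)^(-1) U^T.
Compute U^T U =
  [3],
and U^T v = (1).
Solve U^T U · c = U^T v for the coefficients: c = (1/3). The projection is proj_W(v) = U c.
Check: (v - proj_W(v)) · u_1 = 0  (should be 0).
Result: proj_W(v) = (-1/3, 1/3, 1/3).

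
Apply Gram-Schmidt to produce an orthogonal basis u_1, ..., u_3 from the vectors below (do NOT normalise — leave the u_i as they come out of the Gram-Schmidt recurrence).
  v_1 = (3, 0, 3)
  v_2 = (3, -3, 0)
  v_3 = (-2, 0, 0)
Orthogonal basis:
  u_1 = (3, 0, 3)
  u_2 = (3/2, -3, -3/2)
  u_3 = (-2/3, -2/3, 2/3)

Apply the Gram-Schmidt recurrence
  u_1 = v_1
  u_i = v_i − Σ_{j<i} ((v_i · u_j) / (u_j · u_j)) · u_j.

Step by step this gives:
  u_1 = (3, 0, 3)
  u_2 = (3/2, -3, -3/2)
  u_3 = (-2/3, -2/3, 2/3)

Orthogonality check:
  u_2 · u_1 = 0 (should be 0)
  u_3 · u_1 = 0 (should be 0)
  u_3 · u_2 = 0 (should be 0)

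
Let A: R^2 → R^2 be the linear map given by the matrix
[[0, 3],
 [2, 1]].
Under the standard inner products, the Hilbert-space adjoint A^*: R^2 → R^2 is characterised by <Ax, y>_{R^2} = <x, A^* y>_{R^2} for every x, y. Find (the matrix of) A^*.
A^* = A^T =
[[0, 2],
 [3, 1]]

For real matrices with standard dot products, the defining identity <Ax, y> = <x, A^* y> gives (Ax)^T y = x^T (A^*) y, i.e. x^T A^T y = x^T (A^*) y. Since this holds for all x, y, we must have A^* = A^T. Therefore
A^* =
[[0, 2],
 [3, 1]].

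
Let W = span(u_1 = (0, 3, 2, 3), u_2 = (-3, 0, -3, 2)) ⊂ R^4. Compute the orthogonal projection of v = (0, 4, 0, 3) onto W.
proj_W(v) = (-9/11, 63/22, 12/11, 75/22)

Set up U = [u_1 | ... | u_2] ∈ R^(4×2). The projector onto W = col(U) is P = U (U^T U)^(-1) U^T.
Compute U^T U =
  [22, 0]
  [0, 22],
and U^T v = (21, 6).
Solve U^T U · c = U^T v for the coefficients: c = (21/22, 3/11). The projection is proj_W(v) = U c.
Check: (v - proj_W(v)) · u_1 = 0  (should be 0).
Check: (v - proj_W(v)) · u_2 = 0  (should be 0).
Result: proj_W(v) = (-9/11, 63/22, 12/11, 75/22).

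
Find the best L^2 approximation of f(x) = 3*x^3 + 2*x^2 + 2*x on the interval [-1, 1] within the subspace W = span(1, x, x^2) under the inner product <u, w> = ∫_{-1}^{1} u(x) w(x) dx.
g(x) = 2*x^2 + 19*x/5

The best approximation g ∈ W is the orthogonal projection of f onto W. Writing g = a_0 + a_1 x + a_2 x^2, the coefficients solve the normal equations G · a = b where
  G_{ij} = <φ_i, φ_j> and b_i = <f, φ_i>, with φ_0 = 1, φ_1 = x, φ_2 = x^2.
G =
  [2, 0, 2/3]
  [0, 2/3, 0]
  [2/3, 0, 2/5],
b = (4/3, 38/15, 4/5).
Solving gives a_0 = 0, a_1 = 19/5, a_2 = 2, so
  g(x) = 2*x^2 + 19*x/5.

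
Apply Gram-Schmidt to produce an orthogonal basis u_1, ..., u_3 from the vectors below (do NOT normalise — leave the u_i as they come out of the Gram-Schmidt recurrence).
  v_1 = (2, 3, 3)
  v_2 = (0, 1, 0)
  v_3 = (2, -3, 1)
Orthogonal basis:
  u_1 = (2, 3, 3)
  u_2 = (-3/11, 13/22, -9/22)
  u_3 = (12/13, 0, -8/13)

Apply the Gram-Schmidt recurrence
  u_1 = v_1
  u_i = v_i − Σ_{j<i} ((v_i · u_j) / (u_j · u_j)) · u_j.

Step by step this gives:
  u_1 = (2, 3, 3)
  u_2 = (-3/11, 13/22, -9/22)
  u_3 = (12/13, 0, -8/13)

Orthogonality check:
  u_2 · u_1 = 0 (should be 0)
  u_3 · u_1 = 0 (should be 0)
  u_3 · u_2 = 0 (should be 0)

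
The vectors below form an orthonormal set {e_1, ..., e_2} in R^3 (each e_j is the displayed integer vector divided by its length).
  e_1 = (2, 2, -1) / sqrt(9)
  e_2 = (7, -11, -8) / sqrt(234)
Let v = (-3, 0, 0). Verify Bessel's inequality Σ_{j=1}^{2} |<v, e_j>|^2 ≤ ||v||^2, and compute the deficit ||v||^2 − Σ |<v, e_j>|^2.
Σ |<v, e_j>|^2 = 153/26; ||v||^2 = 9; deficit = 81/26

Write each e_j = u_j / sqrt(<u_j, u_j>) where u_j is the displayed integer vector. Then <v, e_j> = <v, u_j> / sqrt(<u_j, u_j>), so |<v, e_j>|^2 = <v, u_j>^2 / <u_j, u_j>.
Coefficients: <v, e_1> = -6/sqrt(9), <v, e_2> = -21/sqrt(234).
Square and sum: Σ |<v, e_j>|^2 = 153/26.
Compute ||v||^2 = v·v = 9.
Deficit = 9 − 153/26 = 81/26 ≥ 0, confirming Bessel's inequality. (The deficit equals ||v − Σ <v,e_j> e_j||^2, the squared distance from v to span{e_j}.)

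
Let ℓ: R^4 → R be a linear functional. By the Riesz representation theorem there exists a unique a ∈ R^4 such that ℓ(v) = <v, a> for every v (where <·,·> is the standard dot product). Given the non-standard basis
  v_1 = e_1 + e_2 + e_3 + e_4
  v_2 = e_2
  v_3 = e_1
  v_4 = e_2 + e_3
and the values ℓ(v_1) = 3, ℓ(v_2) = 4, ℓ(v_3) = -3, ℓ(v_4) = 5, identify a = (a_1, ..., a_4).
a = (-3, 4, 1, 1)

Write a = (a_1, ..., a_4) in the standard basis. For each basis vector v_i, ℓ(v_i) = <v_i, a> is a linear equation in the a_j's. Collect the n equations into a matrix system V a = ℓ, where row i of V is v_i (expressed in the standard basis). Since V is invertible (lower-triangular with 1s on the diagonal, up to permutation), solve by back-substitution:
  V =
[[1, 1, 1, 1],
 [0, 1, 0, 0],
 [1, 0, 0, 0],
 [0, 1, 1, 0]]
  V a = (3, 4, -3, 5)
Solving gives a = (-3, 4, 1, 1).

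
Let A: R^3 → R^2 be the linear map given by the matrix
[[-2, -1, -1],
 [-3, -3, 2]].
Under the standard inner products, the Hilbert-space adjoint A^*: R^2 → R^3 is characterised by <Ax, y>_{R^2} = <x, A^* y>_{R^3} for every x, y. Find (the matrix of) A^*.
A^* = A^T =
[[-2, -3],
 [-1, -3],
 [-1, 2]]

For real matrices with standard dot products, the defining identity <Ax, y> = <x, A^* y> gives (Ax)^T y = x^T (A^*) y, i.e. x^T A^T y = x^T (A^*) y. Since this holds for all x, y, we must have A^* = A^T. Therefore
A^* =
[[-2, -3],
 [-1, -3],
 [-1, 2]].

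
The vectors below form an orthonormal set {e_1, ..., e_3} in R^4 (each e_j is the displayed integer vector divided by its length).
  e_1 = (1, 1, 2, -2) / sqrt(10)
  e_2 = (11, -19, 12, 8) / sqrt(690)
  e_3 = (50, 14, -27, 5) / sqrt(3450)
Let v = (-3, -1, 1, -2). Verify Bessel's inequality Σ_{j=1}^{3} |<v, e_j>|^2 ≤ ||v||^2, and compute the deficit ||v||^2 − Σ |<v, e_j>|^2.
Σ |<v, e_j>|^2 = 629/50; ||v||^2 = 15; deficit = 121/50

Write each e_j = u_j / sqrt(<u_j, u_j>) where u_j is the displayed integer vector. Then <v, e_j> = <v, u_j> / sqrt(<u_j, u_j>), so |<v, e_j>|^2 = <v, u_j>^2 / <u_j, u_j>.
Coefficients: <v, e_1> = 2/sqrt(10), <v, e_2> = -18/sqrt(690), <v, e_3> = -201/sqrt(3450).
Square and sum: Σ |<v, e_j>|^2 = 629/50.
Compute ||v||^2 = v·v = 15.
Deficit = 15 − 629/50 = 121/50 ≥ 0, confirming Bessel's inequality. (The deficit equals ||v − Σ <v,e_j> e_j||^2, the squared distance from v to span{e_j}.)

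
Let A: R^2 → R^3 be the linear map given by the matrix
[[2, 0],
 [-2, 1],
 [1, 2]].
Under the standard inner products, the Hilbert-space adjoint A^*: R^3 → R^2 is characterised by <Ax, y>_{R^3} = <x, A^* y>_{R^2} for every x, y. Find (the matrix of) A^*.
A^* = A^T =
[[2, -2, 1],
 [0, 1, 2]]

For real matrices with standard dot products, the defining identity <Ax, y> = <x, A^* y> gives (Ax)^T y = x^T (A^*) y, i.e. x^T A^T y = x^T (A^*) y. Since this holds for all x, y, we must have A^* = A^T. Therefore
A^* =
[[2, -2, 1],
 [0, 1, 2]].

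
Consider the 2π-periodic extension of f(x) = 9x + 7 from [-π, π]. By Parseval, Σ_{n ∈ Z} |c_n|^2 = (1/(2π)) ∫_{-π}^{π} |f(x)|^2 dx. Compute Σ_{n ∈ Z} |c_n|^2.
Σ |c_n|^2 = 27π^2 + 49

Expand and integrate term by term over [-π, π]:
  ∫ (9x)^2 dx = 81·(2π^3/3); ∫ 2·9·(7)·x dx = 0 (odd integrand); ∫ 7^2 dx = 49·2π.
So (1/(2π)) ∫_{-π}^{π} (9x + 7)^2 dx = 81π^2/3 + 49 = 27π^2 + 49.
Parseval ⇒ Σ |c_n|^2 = 27π^2 + 49.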